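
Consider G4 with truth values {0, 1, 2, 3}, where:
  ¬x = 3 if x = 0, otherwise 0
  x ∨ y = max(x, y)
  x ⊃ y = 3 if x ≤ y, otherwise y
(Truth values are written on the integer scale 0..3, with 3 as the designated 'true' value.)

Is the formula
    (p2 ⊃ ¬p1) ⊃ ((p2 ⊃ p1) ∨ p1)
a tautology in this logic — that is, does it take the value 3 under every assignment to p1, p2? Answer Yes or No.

Counterexample: take p1 = 0, p2 = 1.
¬p1 = ¬0 = 3
p2 ⊃ ¬p1 = 1 ⊃ 3 = 3
p2 ⊃ p1 = 1 ⊃ 0 = 0
(p2 ⊃ p1) ∨ p1 = 0 ∨ 0 = 0
(p2 ⊃ ¬p1) ⊃ ((p2 ⊃ p1) ∨ p1) = 3 ⊃ 0 = 0
This gives 0 ≠ 3.

No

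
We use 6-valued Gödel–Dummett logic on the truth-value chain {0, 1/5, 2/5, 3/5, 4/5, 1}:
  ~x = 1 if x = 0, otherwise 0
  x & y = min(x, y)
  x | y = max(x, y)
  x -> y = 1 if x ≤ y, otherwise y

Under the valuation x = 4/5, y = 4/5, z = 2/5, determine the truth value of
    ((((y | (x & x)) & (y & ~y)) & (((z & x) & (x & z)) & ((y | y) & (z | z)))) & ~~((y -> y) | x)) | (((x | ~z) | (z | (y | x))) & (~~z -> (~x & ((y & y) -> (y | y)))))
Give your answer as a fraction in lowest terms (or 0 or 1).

x & x = 4/5 & 4/5 = 4/5
y | (x & x) = 4/5 | 4/5 = 4/5
~y = ~4/5 = 0
y & ~y = 4/5 & 0 = 0
(y | (x & x)) & (y & ~y) = 4/5 & 0 = 0
z & x = 2/5 & 4/5 = 2/5
x & z = 4/5 & 2/5 = 2/5
(z & x) & (x & z) = 2/5 & 2/5 = 2/5
y | y = 4/5 | 4/5 = 4/5
z | z = 2/5 | 2/5 = 2/5
(y | y) & (z | z) = 4/5 & 2/5 = 2/5
((z & x) & (x & z)) & ((y | y) & (z | z)) = 2/5 & 2/5 = 2/5
((y | (x & x)) & (y & ~y)) & (((z & x) & (x & z)) & ((y | y) & (z | z))) = 0 & 2/5 = 0
y -> y = 4/5 -> 4/5 = 1
(y -> y) | x = 1 | 4/5 = 1
~((y -> y) | x) = ~1 = 0
~~((y -> y) | x) = ~0 = 1
(((y | (x & x)) & (y & ~y)) & (((z & x) & (x & z)) & ((y | y) & (z | z)))) & ~~((y -> y) | x) = 0 & 1 = 0
~z = ~2/5 = 0
x | ~z = 4/5 | 0 = 4/5
y | x = 4/5 | 4/5 = 4/5
z | (y | x) = 2/5 | 4/5 = 4/5
(x | ~z) | (z | (y | x)) = 4/5 | 4/5 = 4/5
~z = ~2/5 = 0
~~z = ~0 = 1
~x = ~4/5 = 0
y & y = 4/5 & 4/5 = 4/5
y | y = 4/5 | 4/5 = 4/5
(y & y) -> (y | y) = 4/5 -> 4/5 = 1
~x & ((y & y) -> (y | y)) = 0 & 1 = 0
~~z -> (~x & ((y & y) -> (y | y))) = 1 -> 0 = 0
((x | ~z) | (z | (y | x))) & (~~z -> (~x & ((y & y) -> (y | y)))) = 4/5 & 0 = 0
((((y | (x & x)) & (y & ~y)) & (((z & x) & (x & z)) & ((y | y) & (z | z)))) & ~~((y -> y) | x)) | (((x | ~z) | (z | (y | x))) & (~~z -> (~x & ((y & y) -> (y | y))))) = 0 | 0 = 0

0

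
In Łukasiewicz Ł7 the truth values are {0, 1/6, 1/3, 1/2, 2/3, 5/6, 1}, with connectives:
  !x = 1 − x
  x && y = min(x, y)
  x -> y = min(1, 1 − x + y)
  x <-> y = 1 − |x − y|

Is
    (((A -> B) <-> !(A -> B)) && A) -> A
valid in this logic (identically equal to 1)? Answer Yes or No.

At A = 1/2, B = 2/3, for instance:
A -> B = 1/2 -> 2/3 = 1
A -> B = 1/2 -> 2/3 = 1
!(A -> B) = !1 = 0
(A -> B) <-> !(A -> B) = 1 <-> 0 = 0
((A -> B) <-> !(A -> B)) && A = 0 && 1/2 = 0
(((A -> B) <-> !(A -> B)) && A) -> A = 0 -> 1/2 = 1
and checking the remaining 48 assignments likewise gives ≥ 1 in every case.

Yes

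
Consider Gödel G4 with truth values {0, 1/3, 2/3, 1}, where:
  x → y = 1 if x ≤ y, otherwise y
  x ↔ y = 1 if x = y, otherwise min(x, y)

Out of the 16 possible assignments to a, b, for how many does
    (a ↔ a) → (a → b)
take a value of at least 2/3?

a = 0, b = 0 ↦ 1  ≥
a = 0, b = 1/3 ↦ 1  ≥
a = 0, b = 2/3 ↦ 1  ≥
a = 0, b = 1 ↦ 1  ≥
a = 1/3, b = 0 ↦ 0  <
a = 1/3, b = 1/3 ↦ 1  ≥
a = 1/3, b = 2/3 ↦ 1  ≥
a = 1/3, b = 1 ↦ 1  ≥
a = 2/3, b = 0 ↦ 0  <
a = 2/3, b = 1/3 ↦ 1/3  <
a = 2/3, b = 2/3 ↦ 1  ≥
a = 2/3, b = 1 ↦ 1  ≥
a = 1, b = 0 ↦ 0  <
a = 1, b = 1/3 ↦ 1/3  <
a = 1, b = 2/3 ↦ 2/3  ≥
a = 1, b = 1 ↦ 1  ≥
So 11 of the 16 assignments meet the threshold.

11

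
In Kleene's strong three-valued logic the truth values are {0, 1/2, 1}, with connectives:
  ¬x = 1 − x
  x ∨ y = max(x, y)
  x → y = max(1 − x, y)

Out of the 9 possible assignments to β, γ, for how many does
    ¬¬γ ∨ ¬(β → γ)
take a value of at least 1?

4

β = 0, γ = 0 ↦ 0  <
β = 0, γ = 1/2 ↦ 1/2  <
β = 0, γ = 1 ↦ 1  ≥
β = 1/2, γ = 0 ↦ 1/2  <
β = 1/2, γ = 1/2 ↦ 1/2  <
β = 1/2, γ = 1 ↦ 1  ≥
β = 1, γ = 0 ↦ 1  ≥
β = 1, γ = 1/2 ↦ 1/2  <
β = 1, γ = 1 ↦ 1  ≥
So 4 of the 9 assignments meet the threshold.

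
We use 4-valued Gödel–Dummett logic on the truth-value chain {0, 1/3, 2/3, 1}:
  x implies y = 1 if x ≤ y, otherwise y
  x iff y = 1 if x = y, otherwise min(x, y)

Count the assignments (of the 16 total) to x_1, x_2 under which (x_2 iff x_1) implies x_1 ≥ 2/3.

x_1 = 0, x_2 = 0 ↦ 0  <
x_1 = 0, x_2 = 1/3 ↦ 1  ≥
x_1 = 0, x_2 = 2/3 ↦ 1  ≥
x_1 = 0, x_2 = 1 ↦ 1  ≥
x_1 = 1/3, x_2 = 0 ↦ 1  ≥
x_1 = 1/3, x_2 = 1/3 ↦ 1/3  <
x_1 = 1/3, x_2 = 2/3 ↦ 1  ≥
x_1 = 1/3, x_2 = 1 ↦ 1  ≥
x_1 = 2/3, x_2 = 0 ↦ 1  ≥
x_1 = 2/3, x_2 = 1/3 ↦ 1  ≥
x_1 = 2/3, x_2 = 2/3 ↦ 2/3  ≥
x_1 = 2/3, x_2 = 1 ↦ 1  ≥
x_1 = 1, x_2 = 0 ↦ 1  ≥
x_1 = 1, x_2 = 1/3 ↦ 1  ≥
x_1 = 1, x_2 = 2/3 ↦ 1  ≥
x_1 = 1, x_2 = 1 ↦ 1  ≥
So 14 of the 16 assignments meet the threshold.

14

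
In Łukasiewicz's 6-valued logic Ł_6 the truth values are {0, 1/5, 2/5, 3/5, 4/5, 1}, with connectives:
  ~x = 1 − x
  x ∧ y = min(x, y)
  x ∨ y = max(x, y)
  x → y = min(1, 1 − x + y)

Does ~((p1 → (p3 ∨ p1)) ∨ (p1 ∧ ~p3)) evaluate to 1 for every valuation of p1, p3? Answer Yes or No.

Counterexample: take p1 = 0, p3 = 0.
p3 ∨ p1 = 0 ∨ 0 = 0
p1 → (p3 ∨ p1) = 0 → 0 = 1
~p3 = ~0 = 1
p1 ∧ ~p3 = 0 ∧ 1 = 0
(p1 → (p3 ∨ p1)) ∨ (p1 ∧ ~p3) = 1 ∨ 0 = 1
~((p1 → (p3 ∨ p1)) ∨ (p1 ∧ ~p3)) = ~1 = 0
This gives 0 ≠ 1.

No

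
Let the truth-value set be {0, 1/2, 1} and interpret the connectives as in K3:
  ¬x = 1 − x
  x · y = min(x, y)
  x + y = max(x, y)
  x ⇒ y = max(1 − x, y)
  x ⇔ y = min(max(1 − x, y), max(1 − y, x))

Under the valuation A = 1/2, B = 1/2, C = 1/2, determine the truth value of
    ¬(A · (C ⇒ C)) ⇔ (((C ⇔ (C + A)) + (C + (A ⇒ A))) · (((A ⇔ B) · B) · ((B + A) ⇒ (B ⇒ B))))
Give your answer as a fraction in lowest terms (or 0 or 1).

1/2

C ⇒ C = 1/2 ⇒ 1/2 = 1/2
A · (C ⇒ C) = 1/2 · 1/2 = 1/2
¬(A · (C ⇒ C)) = ¬1/2 = 1/2
C + A = 1/2 + 1/2 = 1/2
C ⇔ (C + A) = 1/2 ⇔ 1/2 = 1/2
A ⇒ A = 1/2 ⇒ 1/2 = 1/2
C + (A ⇒ A) = 1/2 + 1/2 = 1/2
(C ⇔ (C + A)) + (C + (A ⇒ A)) = 1/2 + 1/2 = 1/2
A ⇔ B = 1/2 ⇔ 1/2 = 1/2
(A ⇔ B) · B = 1/2 · 1/2 = 1/2
B + A = 1/2 + 1/2 = 1/2
B ⇒ B = 1/2 ⇒ 1/2 = 1/2
(B + A) ⇒ (B ⇒ B) = 1/2 ⇒ 1/2 = 1/2
((A ⇔ B) · B) · ((B + A) ⇒ (B ⇒ B)) = 1/2 · 1/2 = 1/2
((C ⇔ (C + A)) + (C + (A ⇒ A))) · (((A ⇔ B) · B) · ((B + A) ⇒ (B ⇒ B))) = 1/2 · 1/2 = 1/2
¬(A · (C ⇒ C)) ⇔ (((C ⇔ (C + A)) + (C + (A ⇒ A))) · (((A ⇔ B) · B) · ((B + A) ⇒ (B ⇒ B)))) = 1/2 ⇔ 1/2 = 1/2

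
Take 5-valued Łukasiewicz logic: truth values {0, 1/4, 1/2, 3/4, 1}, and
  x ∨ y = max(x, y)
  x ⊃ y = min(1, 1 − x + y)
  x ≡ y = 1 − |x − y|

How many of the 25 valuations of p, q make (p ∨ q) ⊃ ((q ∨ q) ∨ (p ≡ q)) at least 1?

19

value 1: 19 assignments (counts)
value 3/4: 2 assignments
value 1/2: 2 assignments
value 1/4: 1 assignment
value 0: 1 assignment
So 19 of the 25 assignments meet the threshold.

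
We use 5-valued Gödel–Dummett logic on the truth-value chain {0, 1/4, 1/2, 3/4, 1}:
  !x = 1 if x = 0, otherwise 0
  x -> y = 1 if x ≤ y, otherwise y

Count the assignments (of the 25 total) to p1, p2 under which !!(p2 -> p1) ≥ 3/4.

21

value 1: 21 assignments (counts)
value 0: 4 assignments
So 21 of the 25 assignments meet the threshold.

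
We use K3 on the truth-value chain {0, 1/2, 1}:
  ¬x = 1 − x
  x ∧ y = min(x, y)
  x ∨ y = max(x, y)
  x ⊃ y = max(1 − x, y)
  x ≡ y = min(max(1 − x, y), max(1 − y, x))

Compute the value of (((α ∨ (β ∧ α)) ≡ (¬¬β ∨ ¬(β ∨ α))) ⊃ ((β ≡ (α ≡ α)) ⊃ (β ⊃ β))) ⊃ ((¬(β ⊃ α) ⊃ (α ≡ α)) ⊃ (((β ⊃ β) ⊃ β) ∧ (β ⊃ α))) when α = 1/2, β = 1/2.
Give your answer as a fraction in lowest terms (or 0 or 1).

β ∧ α = 1/2 ∧ 1/2 = 1/2
α ∨ (β ∧ α) = 1/2 ∨ 1/2 = 1/2
¬β = ¬1/2 = 1/2
¬¬β = ¬1/2 = 1/2
β ∨ α = 1/2 ∨ 1/2 = 1/2
¬(β ∨ α) = ¬1/2 = 1/2
¬¬β ∨ ¬(β ∨ α) = 1/2 ∨ 1/2 = 1/2
(α ∨ (β ∧ α)) ≡ (¬¬β ∨ ¬(β ∨ α)) = 1/2 ≡ 1/2 = 1/2
α ≡ α = 1/2 ≡ 1/2 = 1/2
β ≡ (α ≡ α) = 1/2 ≡ 1/2 = 1/2
β ⊃ β = 1/2 ⊃ 1/2 = 1/2
(β ≡ (α ≡ α)) ⊃ (β ⊃ β) = 1/2 ⊃ 1/2 = 1/2
((α ∨ (β ∧ α)) ≡ (¬¬β ∨ ¬(β ∨ α))) ⊃ ((β ≡ (α ≡ α)) ⊃ (β ⊃ β)) = 1/2 ⊃ 1/2 = 1/2
β ⊃ α = 1/2 ⊃ 1/2 = 1/2
¬(β ⊃ α) = ¬1/2 = 1/2
α ≡ α = 1/2 ≡ 1/2 = 1/2
¬(β ⊃ α) ⊃ (α ≡ α) = 1/2 ⊃ 1/2 = 1/2
β ⊃ β = 1/2 ⊃ 1/2 = 1/2
(β ⊃ β) ⊃ β = 1/2 ⊃ 1/2 = 1/2
β ⊃ α = 1/2 ⊃ 1/2 = 1/2
((β ⊃ β) ⊃ β) ∧ (β ⊃ α) = 1/2 ∧ 1/2 = 1/2
(¬(β ⊃ α) ⊃ (α ≡ α)) ⊃ (((β ⊃ β) ⊃ β) ∧ (β ⊃ α)) = 1/2 ⊃ 1/2 = 1/2
(((α ∨ (β ∧ α)) ≡ (¬¬β ∨ ¬(β ∨ α))) ⊃ ((β ≡ (α ≡ α)) ⊃ (β ⊃ β))) ⊃ ((¬(β ⊃ α) ⊃ (α ≡ α)) ⊃ (((β ⊃ β) ⊃ β) ∧ (β ⊃ α))) = 1/2 ⊃ 1/2 = 1/2

1/2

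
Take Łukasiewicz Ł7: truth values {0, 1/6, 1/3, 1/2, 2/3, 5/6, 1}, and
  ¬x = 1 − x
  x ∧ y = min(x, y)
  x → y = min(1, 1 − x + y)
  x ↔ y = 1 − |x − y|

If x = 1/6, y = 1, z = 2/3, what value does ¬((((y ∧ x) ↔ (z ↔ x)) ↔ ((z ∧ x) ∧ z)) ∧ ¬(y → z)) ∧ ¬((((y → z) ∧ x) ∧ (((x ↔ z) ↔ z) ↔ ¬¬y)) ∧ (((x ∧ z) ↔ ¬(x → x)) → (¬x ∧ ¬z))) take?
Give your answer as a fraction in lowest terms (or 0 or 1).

y ∧ x = 1 ∧ 1/6 = 1/6
z ↔ x = 2/3 ↔ 1/6 = 1/2
(y ∧ x) ↔ (z ↔ x) = 1/6 ↔ 1/2 = 2/3
z ∧ x = 2/3 ∧ 1/6 = 1/6
(z ∧ x) ∧ z = 1/6 ∧ 2/3 = 1/6
((y ∧ x) ↔ (z ↔ x)) ↔ ((z ∧ x) ∧ z) = 2/3 ↔ 1/6 = 1/2
y → z = 1 → 2/3 = 2/3
¬(y → z) = ¬2/3 = 1/3
(((y ∧ x) ↔ (z ↔ x)) ↔ ((z ∧ x) ∧ z)) ∧ ¬(y → z) = 1/2 ∧ 1/3 = 1/3
¬((((y ∧ x) ↔ (z ↔ x)) ↔ ((z ∧ x) ∧ z)) ∧ ¬(y → z)) = ¬1/3 = 2/3
y → z = 1 → 2/3 = 2/3
(y → z) ∧ x = 2/3 ∧ 1/6 = 1/6
x ↔ z = 1/6 ↔ 2/3 = 1/2
(x ↔ z) ↔ z = 1/2 ↔ 2/3 = 5/6
¬y = ¬1 = 0
¬¬y = ¬0 = 1
((x ↔ z) ↔ z) ↔ ¬¬y = 5/6 ↔ 1 = 5/6
((y → z) ∧ x) ∧ (((x ↔ z) ↔ z) ↔ ¬¬y) = 1/6 ∧ 5/6 = 1/6
x ∧ z = 1/6 ∧ 2/3 = 1/6
x → x = 1/6 → 1/6 = 1
¬(x → x) = ¬1 = 0
(x ∧ z) ↔ ¬(x → x) = 1/6 ↔ 0 = 5/6
¬x = ¬1/6 = 5/6
¬z = ¬2/3 = 1/3
¬x ∧ ¬z = 5/6 ∧ 1/3 = 1/3
((x ∧ z) ↔ ¬(x → x)) → (¬x ∧ ¬z) = 5/6 → 1/3 = 1/2
(((y → z) ∧ x) ∧ (((x ↔ z) ↔ z) ↔ ¬¬y)) ∧ (((x ∧ z) ↔ ¬(x → x)) → (¬x ∧ ¬z)) = 1/6 ∧ 1/2 = 1/6
¬((((y → z) ∧ x) ∧ (((x ↔ z) ↔ z) ↔ ¬¬y)) ∧ (((x ∧ z) ↔ ¬(x → x)) → (¬x ∧ ¬z))) = ¬1/6 = 5/6
¬((((y ∧ x) ↔ (z ↔ x)) ↔ ((z ∧ x) ∧ z)) ∧ ¬(y → z)) ∧ ¬((((y → z) ∧ x) ∧ (((x ↔ z) ↔ z) ↔ ¬¬y)) ∧ (((x ∧ z) ↔ ¬(x → x)) → (¬x ∧ ¬z))) = 2/3 ∧ 5/6 = 2/3

2/3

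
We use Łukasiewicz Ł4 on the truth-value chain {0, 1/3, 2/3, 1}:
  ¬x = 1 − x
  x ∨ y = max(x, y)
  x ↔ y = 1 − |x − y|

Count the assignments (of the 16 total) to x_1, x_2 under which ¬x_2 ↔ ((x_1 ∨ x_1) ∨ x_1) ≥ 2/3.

10

x_1 = 0, x_2 = 0 ↦ 0  <
x_1 = 0, x_2 = 1/3 ↦ 1/3  <
x_1 = 0, x_2 = 2/3 ↦ 2/3  ≥
x_1 = 0, x_2 = 1 ↦ 1  ≥
x_1 = 1/3, x_2 = 0 ↦ 1/3  <
x_1 = 1/3, x_2 = 1/3 ↦ 2/3  ≥
x_1 = 1/3, x_2 = 2/3 ↦ 1  ≥
x_1 = 1/3, x_2 = 1 ↦ 2/3  ≥
x_1 = 2/3, x_2 = 0 ↦ 2/3  ≥
x_1 = 2/3, x_2 = 1/3 ↦ 1  ≥
x_1 = 2/3, x_2 = 2/3 ↦ 2/3  ≥
x_1 = 2/3, x_2 = 1 ↦ 1/3  <
x_1 = 1, x_2 = 0 ↦ 1  ≥
x_1 = 1, x_2 = 1/3 ↦ 2/3  ≥
x_1 = 1, x_2 = 2/3 ↦ 1/3  <
x_1 = 1, x_2 = 1 ↦ 0  <
So 10 of the 16 assignments meet the threshold.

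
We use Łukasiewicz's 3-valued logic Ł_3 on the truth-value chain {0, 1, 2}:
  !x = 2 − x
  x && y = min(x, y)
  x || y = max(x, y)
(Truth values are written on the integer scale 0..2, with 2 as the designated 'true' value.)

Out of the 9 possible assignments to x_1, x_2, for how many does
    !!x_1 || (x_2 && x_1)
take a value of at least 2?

3

x_1 = 0, x_2 = 0 ↦ 0  <
x_1 = 0, x_2 = 1 ↦ 0  <
x_1 = 0, x_2 = 2 ↦ 0  <
x_1 = 1, x_2 = 0 ↦ 1  <
x_1 = 1, x_2 = 1 ↦ 1  <
x_1 = 1, x_2 = 2 ↦ 1  <
x_1 = 2, x_2 = 0 ↦ 2  ≥
x_1 = 2, x_2 = 1 ↦ 2  ≥
x_1 = 2, x_2 = 2 ↦ 2  ≥
So 3 of the 9 assignments meet the threshold.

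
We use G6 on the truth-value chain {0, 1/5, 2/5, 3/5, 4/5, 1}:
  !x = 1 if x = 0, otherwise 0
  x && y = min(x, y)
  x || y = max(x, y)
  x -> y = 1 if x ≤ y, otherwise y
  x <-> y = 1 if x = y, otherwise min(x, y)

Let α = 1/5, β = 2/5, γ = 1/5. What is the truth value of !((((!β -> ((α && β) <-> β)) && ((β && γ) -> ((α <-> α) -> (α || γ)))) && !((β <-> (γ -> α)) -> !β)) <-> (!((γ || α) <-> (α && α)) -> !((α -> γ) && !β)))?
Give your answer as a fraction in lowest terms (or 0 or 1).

!β = !2/5 = 0
α && β = 1/5 && 2/5 = 1/5
(α && β) <-> β = 1/5 <-> 2/5 = 1/5
!β -> ((α && β) <-> β) = 0 -> 1/5 = 1
β && γ = 2/5 && 1/5 = 1/5
α <-> α = 1/5 <-> 1/5 = 1
α || γ = 1/5 || 1/5 = 1/5
(α <-> α) -> (α || γ) = 1 -> 1/5 = 1/5
(β && γ) -> ((α <-> α) -> (α || γ)) = 1/5 -> 1/5 = 1
(!β -> ((α && β) <-> β)) && ((β && γ) -> ((α <-> α) -> (α || γ))) = 1 && 1 = 1
γ -> α = 1/5 -> 1/5 = 1
β <-> (γ -> α) = 2/5 <-> 1 = 2/5
!β = !2/5 = 0
(β <-> (γ -> α)) -> !β = 2/5 -> 0 = 0
!((β <-> (γ -> α)) -> !β) = !0 = 1
((!β -> ((α && β) <-> β)) && ((β && γ) -> ((α <-> α) -> (α || γ)))) && !((β <-> (γ -> α)) -> !β) = 1 && 1 = 1
γ || α = 1/5 || 1/5 = 1/5
α && α = 1/5 && 1/5 = 1/5
(γ || α) <-> (α && α) = 1/5 <-> 1/5 = 1
!((γ || α) <-> (α && α)) = !1 = 0
α -> γ = 1/5 -> 1/5 = 1
!β = !2/5 = 0
(α -> γ) && !β = 1 && 0 = 0
!((α -> γ) && !β) = !0 = 1
!((γ || α) <-> (α && α)) -> !((α -> γ) && !β) = 0 -> 1 = 1
(((!β -> ((α && β) <-> β)) && ((β && γ) -> ((α <-> α) -> (α || γ)))) && !((β <-> (γ -> α)) -> !β)) <-> (!((γ || α) <-> (α && α)) -> !((α -> γ) && !β)) = 1 <-> 1 = 1
!((((!β -> ((α && β) <-> β)) && ((β && γ) -> ((α <-> α) -> (α || γ)))) && !((β <-> (γ -> α)) -> !β)) <-> (!((γ || α) <-> (α && α)) -> !((α -> γ) && !β))) = !1 = 0

0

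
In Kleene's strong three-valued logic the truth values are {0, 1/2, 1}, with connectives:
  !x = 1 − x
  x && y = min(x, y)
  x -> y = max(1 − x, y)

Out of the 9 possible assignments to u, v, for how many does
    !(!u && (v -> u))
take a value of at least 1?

4

u = 0, v = 0 ↦ 0  <
u = 0, v = 1/2 ↦ 1/2  <
u = 0, v = 1 ↦ 1  ≥
u = 1/2, v = 0 ↦ 1/2  <
u = 1/2, v = 1/2 ↦ 1/2  <
u = 1/2, v = 1 ↦ 1/2  <
u = 1, v = 0 ↦ 1  ≥
u = 1, v = 1/2 ↦ 1  ≥
u = 1, v = 1 ↦ 1  ≥
So 4 of the 9 assignments meet the threshold.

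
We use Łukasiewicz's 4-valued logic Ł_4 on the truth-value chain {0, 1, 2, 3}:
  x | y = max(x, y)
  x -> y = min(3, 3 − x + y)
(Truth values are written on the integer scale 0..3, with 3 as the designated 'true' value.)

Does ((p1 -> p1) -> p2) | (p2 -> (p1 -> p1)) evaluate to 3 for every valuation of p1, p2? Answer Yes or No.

Yes

p1 = 0, p2 = 0 ↦ 3
p1 = 0, p2 = 1 ↦ 3
p1 = 0, p2 = 2 ↦ 3
p1 = 0, p2 = 3 ↦ 3
p1 = 1, p2 = 0 ↦ 3
p1 = 1, p2 = 1 ↦ 3
p1 = 1, p2 = 2 ↦ 3
p1 = 1, p2 = 3 ↦ 3
p1 = 2, p2 = 0 ↦ 3
p1 = 2, p2 = 1 ↦ 3
p1 = 2, p2 = 2 ↦ 3
p1 = 2, p2 = 3 ↦ 3
p1 = 3, p2 = 0 ↦ 3
p1 = 3, p2 = 1 ↦ 3
p1 = 3, p2 = 2 ↦ 3
p1 = 3, p2 = 3 ↦ 3
Every assignment gives a value ≥ 3.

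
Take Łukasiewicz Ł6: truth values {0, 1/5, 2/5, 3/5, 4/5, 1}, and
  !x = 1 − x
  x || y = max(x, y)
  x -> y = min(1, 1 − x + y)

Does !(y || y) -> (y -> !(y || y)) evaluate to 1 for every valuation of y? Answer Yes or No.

y = 0 ↦ 1
y = 1/5 ↦ 1
y = 2/5 ↦ 1
y = 3/5 ↦ 1
y = 4/5 ↦ 1
y = 1 ↦ 1
Every assignment gives a value ≥ 1.

Yes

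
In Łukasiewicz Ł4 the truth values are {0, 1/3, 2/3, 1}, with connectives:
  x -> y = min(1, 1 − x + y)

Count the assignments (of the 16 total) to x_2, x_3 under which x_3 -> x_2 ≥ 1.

10

x_2 = 0, x_3 = 0 ↦ 1  ≥
x_2 = 0, x_3 = 1/3 ↦ 2/3  <
x_2 = 0, x_3 = 2/3 ↦ 1/3  <
x_2 = 0, x_3 = 1 ↦ 0  <
x_2 = 1/3, x_3 = 0 ↦ 1  ≥
x_2 = 1/3, x_3 = 1/3 ↦ 1  ≥
x_2 = 1/3, x_3 = 2/3 ↦ 2/3  <
x_2 = 1/3, x_3 = 1 ↦ 1/3  <
x_2 = 2/3, x_3 = 0 ↦ 1  ≥
x_2 = 2/3, x_3 = 1/3 ↦ 1  ≥
x_2 = 2/3, x_3 = 2/3 ↦ 1  ≥
x_2 = 2/3, x_3 = 1 ↦ 2/3  <
x_2 = 1, x_3 = 0 ↦ 1  ≥
x_2 = 1, x_3 = 1/3 ↦ 1  ≥
x_2 = 1, x_3 = 2/3 ↦ 1  ≥
x_2 = 1, x_3 = 1 ↦ 1  ≥
So 10 of the 16 assignments meet the threshold.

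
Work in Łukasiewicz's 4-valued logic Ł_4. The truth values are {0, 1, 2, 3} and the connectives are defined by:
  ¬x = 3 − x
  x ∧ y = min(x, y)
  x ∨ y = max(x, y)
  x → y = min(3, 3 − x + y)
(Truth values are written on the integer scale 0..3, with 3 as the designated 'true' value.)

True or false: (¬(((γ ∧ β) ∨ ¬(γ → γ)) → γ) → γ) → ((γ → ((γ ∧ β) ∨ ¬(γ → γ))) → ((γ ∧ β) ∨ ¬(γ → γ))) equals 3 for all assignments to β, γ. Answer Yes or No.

Counterexample: take β = 0, γ = 0.
γ ∧ β = 0 ∧ 0 = 0
γ → γ = 0 → 0 = 3
¬(γ → γ) = ¬3 = 0
(γ ∧ β) ∨ ¬(γ → γ) = 0 ∨ 0 = 0
((γ ∧ β) ∨ ¬(γ → γ)) → γ = 0 → 0 = 3
¬(((γ ∧ β) ∨ ¬(γ → γ)) → γ) = ¬3 = 0
¬(((γ ∧ β) ∨ ¬(γ → γ)) → γ) → γ = 0 → 0 = 3
γ ∧ β = 0 ∧ 0 = 0
γ → γ = 0 → 0 = 3
¬(γ → γ) = ¬3 = 0
(γ ∧ β) ∨ ¬(γ → γ) = 0 ∨ 0 = 0
γ → ((γ ∧ β) ∨ ¬(γ → γ)) = 0 → 0 = 3
γ ∧ β = 0 ∧ 0 = 0
γ → γ = 0 → 0 = 3
¬(γ → γ) = ¬3 = 0
(γ ∧ β) ∨ ¬(γ → γ) = 0 ∨ 0 = 0
(γ → ((γ ∧ β) ∨ ¬(γ → γ))) → ((γ ∧ β) ∨ ¬(γ → γ)) = 3 → 0 = 0
(¬(((γ ∧ β) ∨ ¬(γ → γ)) → γ) → γ) → ((γ → ((γ ∧ β) ∨ ¬(γ → γ))) → ((γ ∧ β) ∨ ¬(γ → γ))) = 3 → 0 = 0
This gives 0 ≠ 3.

No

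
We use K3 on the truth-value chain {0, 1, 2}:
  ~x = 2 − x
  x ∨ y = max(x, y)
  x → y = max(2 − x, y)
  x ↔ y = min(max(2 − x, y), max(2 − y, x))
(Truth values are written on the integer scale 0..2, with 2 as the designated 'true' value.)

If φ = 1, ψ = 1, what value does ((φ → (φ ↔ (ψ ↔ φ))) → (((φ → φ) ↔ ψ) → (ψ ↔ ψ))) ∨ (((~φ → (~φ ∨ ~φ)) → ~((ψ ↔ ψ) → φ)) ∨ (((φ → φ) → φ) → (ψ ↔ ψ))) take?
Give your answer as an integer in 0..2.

ψ ↔ φ = 1 ↔ 1 = 1
φ ↔ (ψ ↔ φ) = 1 ↔ 1 = 1
φ → (φ ↔ (ψ ↔ φ)) = 1 → 1 = 1
φ → φ = 1 → 1 = 1
(φ → φ) ↔ ψ = 1 ↔ 1 = 1
ψ ↔ ψ = 1 ↔ 1 = 1
((φ → φ) ↔ ψ) → (ψ ↔ ψ) = 1 → 1 = 1
(φ → (φ ↔ (ψ ↔ φ))) → (((φ → φ) ↔ ψ) → (ψ ↔ ψ)) = 1 → 1 = 1
~φ = ~1 = 1
~φ = ~1 = 1
~φ = ~1 = 1
~φ ∨ ~φ = 1 ∨ 1 = 1
~φ → (~φ ∨ ~φ) = 1 → 1 = 1
ψ ↔ ψ = 1 ↔ 1 = 1
(ψ ↔ ψ) → φ = 1 → 1 = 1
~((ψ ↔ ψ) → φ) = ~1 = 1
(~φ → (~φ ∨ ~φ)) → ~((ψ ↔ ψ) → φ) = 1 → 1 = 1
φ → φ = 1 → 1 = 1
(φ → φ) → φ = 1 → 1 = 1
ψ ↔ ψ = 1 ↔ 1 = 1
((φ → φ) → φ) → (ψ ↔ ψ) = 1 → 1 = 1
((~φ → (~φ ∨ ~φ)) → ~((ψ ↔ ψ) → φ)) ∨ (((φ → φ) → φ) → (ψ ↔ ψ)) = 1 ∨ 1 = 1
((φ → (φ ↔ (ψ ↔ φ))) → (((φ → φ) ↔ ψ) → (ψ ↔ ψ))) ∨ (((~φ → (~φ ∨ ~φ)) → ~((ψ ↔ ψ) → φ)) ∨ (((φ → φ) → φ) → (ψ ↔ ψ))) = 1 ∨ 1 = 1

1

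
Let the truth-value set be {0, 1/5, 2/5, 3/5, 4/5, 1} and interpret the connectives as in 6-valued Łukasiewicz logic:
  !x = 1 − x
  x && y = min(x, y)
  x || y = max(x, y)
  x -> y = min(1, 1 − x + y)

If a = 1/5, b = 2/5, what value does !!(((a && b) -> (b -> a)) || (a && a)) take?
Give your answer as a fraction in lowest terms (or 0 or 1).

1

a && b = 1/5 && 2/5 = 1/5
b -> a = 2/5 -> 1/5 = 4/5
(a && b) -> (b -> a) = 1/5 -> 4/5 = 1
a && a = 1/5 && 1/5 = 1/5
((a && b) -> (b -> a)) || (a && a) = 1 || 1/5 = 1
!(((a && b) -> (b -> a)) || (a && a)) = !1 = 0
!!(((a && b) -> (b -> a)) || (a && a)) = !0 = 1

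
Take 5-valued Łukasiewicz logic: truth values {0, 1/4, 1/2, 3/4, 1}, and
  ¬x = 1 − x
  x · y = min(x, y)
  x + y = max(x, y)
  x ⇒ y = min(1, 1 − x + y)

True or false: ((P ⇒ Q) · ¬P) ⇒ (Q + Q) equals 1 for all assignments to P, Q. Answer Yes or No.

Counterexample: take P = 0, Q = 0.
P ⇒ Q = 0 ⇒ 0 = 1
¬P = ¬0 = 1
(P ⇒ Q) · ¬P = 1 · 1 = 1
Q + Q = 0 + 0 = 0
((P ⇒ Q) · ¬P) ⇒ (Q + Q) = 1 ⇒ 0 = 0
This gives 0 ≠ 1.

No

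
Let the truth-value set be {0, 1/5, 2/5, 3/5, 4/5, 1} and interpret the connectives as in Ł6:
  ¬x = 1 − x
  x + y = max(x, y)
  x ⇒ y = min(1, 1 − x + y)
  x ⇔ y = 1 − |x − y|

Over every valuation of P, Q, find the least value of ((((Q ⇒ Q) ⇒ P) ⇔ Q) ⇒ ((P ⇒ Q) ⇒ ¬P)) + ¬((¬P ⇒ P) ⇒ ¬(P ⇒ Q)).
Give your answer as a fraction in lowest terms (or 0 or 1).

4/5

Take P = 1/5, Q = 1/5:
Q ⇒ Q = 1/5 ⇒ 1/5 = 1
(Q ⇒ Q) ⇒ P = 1 ⇒ 1/5 = 1/5
((Q ⇒ Q) ⇒ P) ⇔ Q = 1/5 ⇔ 1/5 = 1
P ⇒ Q = 1/5 ⇒ 1/5 = 1
¬P = ¬1/5 = 4/5
(P ⇒ Q) ⇒ ¬P = 1 ⇒ 4/5 = 4/5
(((Q ⇒ Q) ⇒ P) ⇔ Q) ⇒ ((P ⇒ Q) ⇒ ¬P) = 1 ⇒ 4/5 = 4/5
¬P = ¬1/5 = 4/5
¬P ⇒ P = 4/5 ⇒ 1/5 = 2/5
P ⇒ Q = 1/5 ⇒ 1/5 = 1
¬(P ⇒ Q) = ¬1 = 0
(¬P ⇒ P) ⇒ ¬(P ⇒ Q) = 2/5 ⇒ 0 = 3/5
¬((¬P ⇒ P) ⇒ ¬(P ⇒ Q)) = ¬3/5 = 2/5
((((Q ⇒ Q) ⇒ P) ⇔ Q) ⇒ ((P ⇒ Q) ⇒ ¬P)) + ¬((¬P ⇒ P) ⇒ ¬(P ⇒ Q)) = 4/5 + 2/5 = 4/5
No assignment yields a value below 4/5, so this is the minimum.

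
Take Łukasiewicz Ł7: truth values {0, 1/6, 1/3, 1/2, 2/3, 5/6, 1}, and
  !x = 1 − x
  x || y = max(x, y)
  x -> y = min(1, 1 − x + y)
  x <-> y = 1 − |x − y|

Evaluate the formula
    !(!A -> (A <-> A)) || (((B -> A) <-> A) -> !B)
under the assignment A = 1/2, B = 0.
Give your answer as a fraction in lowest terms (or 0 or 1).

1

!A = !1/2 = 1/2
A <-> A = 1/2 <-> 1/2 = 1
!A -> (A <-> A) = 1/2 -> 1 = 1
!(!A -> (A <-> A)) = !1 = 0
B -> A = 0 -> 1/2 = 1
(B -> A) <-> A = 1 <-> 1/2 = 1/2
!B = !0 = 1
((B -> A) <-> A) -> !B = 1/2 -> 1 = 1
!(!A -> (A <-> A)) || (((B -> A) <-> A) -> !B) = 0 || 1 = 1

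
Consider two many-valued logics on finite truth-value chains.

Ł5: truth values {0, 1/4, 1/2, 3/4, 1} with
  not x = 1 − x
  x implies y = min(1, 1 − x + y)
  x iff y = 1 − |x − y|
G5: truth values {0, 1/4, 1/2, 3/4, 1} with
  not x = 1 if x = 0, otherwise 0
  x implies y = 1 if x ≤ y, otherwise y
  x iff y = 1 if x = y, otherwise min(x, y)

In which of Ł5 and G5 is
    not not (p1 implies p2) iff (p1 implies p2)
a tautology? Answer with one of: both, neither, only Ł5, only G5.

only Ł5

In Ł5: every assignment gives 1 — tautology.
In G5: at p1 = 1/2, p2 = 1/4 the value is 1/4 — not a tautology.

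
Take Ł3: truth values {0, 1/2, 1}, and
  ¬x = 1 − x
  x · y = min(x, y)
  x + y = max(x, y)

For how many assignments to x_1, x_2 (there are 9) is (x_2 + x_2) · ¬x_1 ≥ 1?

x_1 = 0, x_2 = 0 ↦ 0  <
x_1 = 0, x_2 = 1/2 ↦ 1/2  <
x_1 = 0, x_2 = 1 ↦ 1  ≥
x_1 = 1/2, x_2 = 0 ↦ 0  <
x_1 = 1/2, x_2 = 1/2 ↦ 1/2  <
x_1 = 1/2, x_2 = 1 ↦ 1/2  <
x_1 = 1, x_2 = 0 ↦ 0  <
x_1 = 1, x_2 = 1/2 ↦ 0  <
x_1 = 1, x_2 = 1 ↦ 0  <
So 1 of the 9 assignments meets the threshold.

1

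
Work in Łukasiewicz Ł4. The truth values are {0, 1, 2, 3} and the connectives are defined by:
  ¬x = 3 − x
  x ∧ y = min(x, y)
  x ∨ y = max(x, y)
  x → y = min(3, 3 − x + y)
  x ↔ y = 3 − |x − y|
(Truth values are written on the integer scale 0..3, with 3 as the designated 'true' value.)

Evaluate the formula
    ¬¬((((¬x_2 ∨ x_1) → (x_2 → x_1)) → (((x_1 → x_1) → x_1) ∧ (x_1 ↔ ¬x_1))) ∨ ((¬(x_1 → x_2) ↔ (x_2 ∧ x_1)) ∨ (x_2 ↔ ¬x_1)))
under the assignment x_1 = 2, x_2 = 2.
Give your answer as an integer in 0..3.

2

¬x_2 = ¬2 = 1
¬x_2 ∨ x_1 = 1 ∨ 2 = 2
x_2 → x_1 = 2 → 2 = 3
(¬x_2 ∨ x_1) → (x_2 → x_1) = 2 → 3 = 3
x_1 → x_1 = 2 → 2 = 3
(x_1 → x_1) → x_1 = 3 → 2 = 2
¬x_1 = ¬2 = 1
x_1 ↔ ¬x_1 = 2 ↔ 1 = 2
((x_1 → x_1) → x_1) ∧ (x_1 ↔ ¬x_1) = 2 ∧ 2 = 2
((¬x_2 ∨ x_1) → (x_2 → x_1)) → (((x_1 → x_1) → x_1) ∧ (x_1 ↔ ¬x_1)) = 3 → 2 = 2
x_1 → x_2 = 2 → 2 = 3
¬(x_1 → x_2) = ¬3 = 0
x_2 ∧ x_1 = 2 ∧ 2 = 2
¬(x_1 → x_2) ↔ (x_2 ∧ x_1) = 0 ↔ 2 = 1
¬x_1 = ¬2 = 1
x_2 ↔ ¬x_1 = 2 ↔ 1 = 2
(¬(x_1 → x_2) ↔ (x_2 ∧ x_1)) ∨ (x_2 ↔ ¬x_1) = 1 ∨ 2 = 2
(((¬x_2 ∨ x_1) → (x_2 → x_1)) → (((x_1 → x_1) → x_1) ∧ (x_1 ↔ ¬x_1))) ∨ ((¬(x_1 → x_2) ↔ (x_2 ∧ x_1)) ∨ (x_2 ↔ ¬x_1)) = 2 ∨ 2 = 2
¬((((¬x_2 ∨ x_1) → (x_2 → x_1)) → (((x_1 → x_1) → x_1) ∧ (x_1 ↔ ¬x_1))) ∨ ((¬(x_1 → x_2) ↔ (x_2 ∧ x_1)) ∨ (x_2 ↔ ¬x_1))) = ¬2 = 1
¬¬((((¬x_2 ∨ x_1) → (x_2 → x_1)) → (((x_1 → x_1) → x_1) ∧ (x_1 ↔ ¬x_1))) ∨ ((¬(x_1 → x_2) ↔ (x_2 ∧ x_1)) ∨ (x_2 ↔ ¬x_1))) = ¬1 = 2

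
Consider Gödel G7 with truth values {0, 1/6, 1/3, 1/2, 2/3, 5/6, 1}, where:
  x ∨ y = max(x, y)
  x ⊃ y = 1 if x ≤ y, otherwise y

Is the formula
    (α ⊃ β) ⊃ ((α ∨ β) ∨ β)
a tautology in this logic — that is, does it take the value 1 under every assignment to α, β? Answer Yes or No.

No

Counterexample: take α = 0, β = 0.
α ⊃ β = 0 ⊃ 0 = 1
α ∨ β = 0 ∨ 0 = 0
(α ∨ β) ∨ β = 0 ∨ 0 = 0
(α ⊃ β) ⊃ ((α ∨ β) ∨ β) = 1 ⊃ 0 = 0
This gives 0 ≠ 1.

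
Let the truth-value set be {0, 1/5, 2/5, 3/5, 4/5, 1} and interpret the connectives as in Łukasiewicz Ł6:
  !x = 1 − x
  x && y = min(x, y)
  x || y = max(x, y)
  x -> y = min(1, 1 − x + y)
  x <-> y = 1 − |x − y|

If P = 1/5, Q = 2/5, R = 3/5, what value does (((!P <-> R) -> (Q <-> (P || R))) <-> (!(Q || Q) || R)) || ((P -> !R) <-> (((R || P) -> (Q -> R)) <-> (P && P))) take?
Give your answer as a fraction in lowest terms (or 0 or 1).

!P = !1/5 = 4/5
!P <-> R = 4/5 <-> 3/5 = 4/5
P || R = 1/5 || 3/5 = 3/5
Q <-> (P || R) = 2/5 <-> 3/5 = 4/5
(!P <-> R) -> (Q <-> (P || R)) = 4/5 -> 4/5 = 1
Q || Q = 2/5 || 2/5 = 2/5
!(Q || Q) = !2/5 = 3/5
!(Q || Q) || R = 3/5 || 3/5 = 3/5
((!P <-> R) -> (Q <-> (P || R))) <-> (!(Q || Q) || R) = 1 <-> 3/5 = 3/5
!R = !3/5 = 2/5
P -> !R = 1/5 -> 2/5 = 1
R || P = 3/5 || 1/5 = 3/5
Q -> R = 2/5 -> 3/5 = 1
(R || P) -> (Q -> R) = 3/5 -> 1 = 1
P && P = 1/5 && 1/5 = 1/5
((R || P) -> (Q -> R)) <-> (P && P) = 1 <-> 1/5 = 1/5
(P -> !R) <-> (((R || P) -> (Q -> R)) <-> (P && P)) = 1 <-> 1/5 = 1/5
(((!P <-> R) -> (Q <-> (P || R))) <-> (!(Q || Q) || R)) || ((P -> !R) <-> (((R || P) -> (Q -> R)) <-> (P && P))) = 3/5 || 1/5 = 3/5

3/5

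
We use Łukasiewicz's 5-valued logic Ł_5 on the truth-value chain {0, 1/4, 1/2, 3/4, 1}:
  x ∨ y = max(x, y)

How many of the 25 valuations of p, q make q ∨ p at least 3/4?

value 1: 9 assignments (counts)
value 3/4: 7 assignments (counts)
value 1/2: 5 assignments
value 1/4: 3 assignments
value 0: 1 assignment
So 16 of the 25 assignments meet the threshold.

16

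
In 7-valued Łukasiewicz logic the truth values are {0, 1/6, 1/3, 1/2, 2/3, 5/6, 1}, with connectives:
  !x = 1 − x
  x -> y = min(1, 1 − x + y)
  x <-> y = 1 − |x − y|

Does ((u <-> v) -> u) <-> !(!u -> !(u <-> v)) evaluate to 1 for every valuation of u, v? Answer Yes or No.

Counterexample: take u = 0, v = 0.
u <-> v = 0 <-> 0 = 1
(u <-> v) -> u = 1 -> 0 = 0
!u = !0 = 1
!(u <-> v) = !1 = 0
!u -> !(u <-> v) = 1 -> 0 = 0
!(!u -> !(u <-> v)) = !0 = 1
((u <-> v) -> u) <-> !(!u -> !(u <-> v)) = 0 <-> 1 = 0
This gives 0 ≠ 1.

No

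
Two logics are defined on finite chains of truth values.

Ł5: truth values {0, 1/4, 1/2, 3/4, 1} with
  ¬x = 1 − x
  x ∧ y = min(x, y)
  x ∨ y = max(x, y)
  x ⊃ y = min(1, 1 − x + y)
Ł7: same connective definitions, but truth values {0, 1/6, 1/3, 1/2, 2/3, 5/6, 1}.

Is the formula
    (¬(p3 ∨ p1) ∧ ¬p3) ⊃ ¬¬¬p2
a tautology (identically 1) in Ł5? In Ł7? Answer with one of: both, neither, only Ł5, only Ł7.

In Ł5: at p1 = 0, p2 = 1/4, p3 = 0 the value is 3/4 — not a tautology.
In Ł7: at p1 = 0, p2 = 1/6, p3 = 0 the value is 5/6 — not a tautology.

neither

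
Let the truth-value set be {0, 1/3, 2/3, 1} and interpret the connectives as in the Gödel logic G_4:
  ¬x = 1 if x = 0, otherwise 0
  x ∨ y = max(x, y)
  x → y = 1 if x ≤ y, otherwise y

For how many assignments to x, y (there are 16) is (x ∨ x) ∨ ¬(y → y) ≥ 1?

4

x = 0, y = 0 ↦ 0  <
x = 0, y = 1/3 ↦ 0  <
x = 0, y = 2/3 ↦ 0  <
x = 0, y = 1 ↦ 0  <
x = 1/3, y = 0 ↦ 1/3  <
x = 1/3, y = 1/3 ↦ 1/3  <
x = 1/3, y = 2/3 ↦ 1/3  <
x = 1/3, y = 1 ↦ 1/3  <
x = 2/3, y = 0 ↦ 2/3  <
x = 2/3, y = 1/3 ↦ 2/3  <
x = 2/3, y = 2/3 ↦ 2/3  <
x = 2/3, y = 1 ↦ 2/3  <
x = 1, y = 0 ↦ 1  ≥
x = 1, y = 1/3 ↦ 1  ≥
x = 1, y = 2/3 ↦ 1  ≥
x = 1, y = 1 ↦ 1  ≥
So 4 of the 16 assignments meet the threshold.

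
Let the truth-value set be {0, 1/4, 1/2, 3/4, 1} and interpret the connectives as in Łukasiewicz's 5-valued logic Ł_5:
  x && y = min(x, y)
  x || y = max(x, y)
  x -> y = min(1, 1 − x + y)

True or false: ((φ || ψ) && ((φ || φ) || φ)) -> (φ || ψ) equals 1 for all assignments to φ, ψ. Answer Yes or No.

At φ = 1/2, ψ = 3/4, for instance:
φ || ψ = 1/2 || 3/4 = 3/4
φ || φ = 1/2 || 1/2 = 1/2
(φ || φ) || φ = 1/2 || 1/2 = 1/2
(φ || ψ) && ((φ || φ) || φ) = 3/4 && 1/2 = 1/2
((φ || ψ) && ((φ || φ) || φ)) -> (φ || ψ) = 1/2 -> 3/4 = 1
and checking the remaining 24 assignments likewise gives ≥ 1 in every case.

Yes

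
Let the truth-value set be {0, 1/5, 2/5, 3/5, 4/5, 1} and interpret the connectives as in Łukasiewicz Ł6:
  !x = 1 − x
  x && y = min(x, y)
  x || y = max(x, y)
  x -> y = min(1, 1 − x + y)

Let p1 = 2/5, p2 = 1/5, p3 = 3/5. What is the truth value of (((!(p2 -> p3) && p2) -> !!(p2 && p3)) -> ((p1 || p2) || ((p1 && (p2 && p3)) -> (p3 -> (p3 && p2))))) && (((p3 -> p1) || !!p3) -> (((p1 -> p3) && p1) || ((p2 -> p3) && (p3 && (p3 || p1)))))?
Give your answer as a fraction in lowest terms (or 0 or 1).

4/5

p2 -> p3 = 1/5 -> 3/5 = 1
!(p2 -> p3) = !1 = 0
!(p2 -> p3) && p2 = 0 && 1/5 = 0
p2 && p3 = 1/5 && 3/5 = 1/5
!(p2 && p3) = !1/5 = 4/5
!!(p2 && p3) = !4/5 = 1/5
(!(p2 -> p3) && p2) -> !!(p2 && p3) = 0 -> 1/5 = 1
p1 || p2 = 2/5 || 1/5 = 2/5
p2 && p3 = 1/5 && 3/5 = 1/5
p1 && (p2 && p3) = 2/5 && 1/5 = 1/5
p3 && p2 = 3/5 && 1/5 = 1/5
p3 -> (p3 && p2) = 3/5 -> 1/5 = 3/5
(p1 && (p2 && p3)) -> (p3 -> (p3 && p2)) = 1/5 -> 3/5 = 1
(p1 || p2) || ((p1 && (p2 && p3)) -> (p3 -> (p3 && p2))) = 2/5 || 1 = 1
((!(p2 -> p3) && p2) -> !!(p2 && p3)) -> ((p1 || p2) || ((p1 && (p2 && p3)) -> (p3 -> (p3 && p2)))) = 1 -> 1 = 1
p3 -> p1 = 3/5 -> 2/5 = 4/5
!p3 = !3/5 = 2/5
!!p3 = !2/5 = 3/5
(p3 -> p1) || !!p3 = 4/5 || 3/5 = 4/5
p1 -> p3 = 2/5 -> 3/5 = 1
(p1 -> p3) && p1 = 1 && 2/5 = 2/5
p2 -> p3 = 1/5 -> 3/5 = 1
p3 || p1 = 3/5 || 2/5 = 3/5
p3 && (p3 || p1) = 3/5 && 3/5 = 3/5
(p2 -> p3) && (p3 && (p3 || p1)) = 1 && 3/5 = 3/5
((p1 -> p3) && p1) || ((p2 -> p3) && (p3 && (p3 || p1))) = 2/5 || 3/5 = 3/5
((p3 -> p1) || !!p3) -> (((p1 -> p3) && p1) || ((p2 -> p3) && (p3 && (p3 || p1)))) = 4/5 -> 3/5 = 4/5
(((!(p2 -> p3) && p2) -> !!(p2 && p3)) -> ((p1 || p2) || ((p1 && (p2 && p3)) -> (p3 -> (p3 && p2))))) && (((p3 -> p1) || !!p3) -> (((p1 -> p3) && p1) || ((p2 -> p3) && (p3 && (p3 || p1))))) = 1 && 4/5 = 4/5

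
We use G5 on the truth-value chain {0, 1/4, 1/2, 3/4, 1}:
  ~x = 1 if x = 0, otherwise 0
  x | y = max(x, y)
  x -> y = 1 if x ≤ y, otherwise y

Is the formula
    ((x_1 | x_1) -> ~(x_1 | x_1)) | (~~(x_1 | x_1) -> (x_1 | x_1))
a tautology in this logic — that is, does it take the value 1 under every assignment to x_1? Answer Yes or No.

Counterexample: take x_1 = 1/4.
x_1 | x_1 = 1/4 | 1/4 = 1/4
x_1 | x_1 = 1/4 | 1/4 = 1/4
~(x_1 | x_1) = ~1/4 = 0
(x_1 | x_1) -> ~(x_1 | x_1) = 1/4 -> 0 = 0
x_1 | x_1 = 1/4 | 1/4 = 1/4
~(x_1 | x_1) = ~1/4 = 0
~~(x_1 | x_1) = ~0 = 1
x_1 | x_1 = 1/4 | 1/4 = 1/4
~~(x_1 | x_1) -> (x_1 | x_1) = 1 -> 1/4 = 1/4
((x_1 | x_1) -> ~(x_1 | x_1)) | (~~(x_1 | x_1) -> (x_1 | x_1)) = 0 | 1/4 = 1/4
This gives 1/4 ≠ 1.

No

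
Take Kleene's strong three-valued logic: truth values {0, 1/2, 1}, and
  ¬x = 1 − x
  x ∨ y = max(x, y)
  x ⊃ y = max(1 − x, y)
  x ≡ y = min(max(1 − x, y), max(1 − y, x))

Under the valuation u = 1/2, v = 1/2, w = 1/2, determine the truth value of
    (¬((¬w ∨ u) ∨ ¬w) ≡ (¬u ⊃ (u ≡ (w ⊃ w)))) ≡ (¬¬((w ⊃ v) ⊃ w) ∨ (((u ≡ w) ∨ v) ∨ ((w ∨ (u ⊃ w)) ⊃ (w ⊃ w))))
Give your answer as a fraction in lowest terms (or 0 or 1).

¬w = ¬1/2 = 1/2
¬w ∨ u = 1/2 ∨ 1/2 = 1/2
¬w = ¬1/2 = 1/2
(¬w ∨ u) ∨ ¬w = 1/2 ∨ 1/2 = 1/2
¬((¬w ∨ u) ∨ ¬w) = ¬1/2 = 1/2
¬u = ¬1/2 = 1/2
w ⊃ w = 1/2 ⊃ 1/2 = 1/2
u ≡ (w ⊃ w) = 1/2 ≡ 1/2 = 1/2
¬u ⊃ (u ≡ (w ⊃ w)) = 1/2 ⊃ 1/2 = 1/2
¬((¬w ∨ u) ∨ ¬w) ≡ (¬u ⊃ (u ≡ (w ⊃ w))) = 1/2 ≡ 1/2 = 1/2
w ⊃ v = 1/2 ⊃ 1/2 = 1/2
(w ⊃ v) ⊃ w = 1/2 ⊃ 1/2 = 1/2
¬((w ⊃ v) ⊃ w) = ¬1/2 = 1/2
¬¬((w ⊃ v) ⊃ w) = ¬1/2 = 1/2
u ≡ w = 1/2 ≡ 1/2 = 1/2
(u ≡ w) ∨ v = 1/2 ∨ 1/2 = 1/2
u ⊃ w = 1/2 ⊃ 1/2 = 1/2
w ∨ (u ⊃ w) = 1/2 ∨ 1/2 = 1/2
w ⊃ w = 1/2 ⊃ 1/2 = 1/2
(w ∨ (u ⊃ w)) ⊃ (w ⊃ w) = 1/2 ⊃ 1/2 = 1/2
((u ≡ w) ∨ v) ∨ ((w ∨ (u ⊃ w)) ⊃ (w ⊃ w)) = 1/2 ∨ 1/2 = 1/2
¬¬((w ⊃ v) ⊃ w) ∨ (((u ≡ w) ∨ v) ∨ ((w ∨ (u ⊃ w)) ⊃ (w ⊃ w))) = 1/2 ∨ 1/2 = 1/2
(¬((¬w ∨ u) ∨ ¬w) ≡ (¬u ⊃ (u ≡ (w ⊃ w)))) ≡ (¬¬((w ⊃ v) ⊃ w) ∨ (((u ≡ w) ∨ v) ∨ ((w ∨ (u ⊃ w)) ⊃ (w ⊃ w)))) = 1/2 ≡ 1/2 = 1/2

1/2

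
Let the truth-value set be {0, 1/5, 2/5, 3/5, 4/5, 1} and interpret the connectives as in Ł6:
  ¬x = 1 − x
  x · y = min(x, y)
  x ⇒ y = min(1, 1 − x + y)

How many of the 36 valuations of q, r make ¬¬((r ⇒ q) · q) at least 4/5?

12

value 1: 6 assignments (counts)
value 4/5: 6 assignments (counts)
value 3/5: 6 assignments
value 2/5: 6 assignments
value 1/5: 6 assignments
value 0: 6 assignments
So 12 of the 36 assignments meet the threshold.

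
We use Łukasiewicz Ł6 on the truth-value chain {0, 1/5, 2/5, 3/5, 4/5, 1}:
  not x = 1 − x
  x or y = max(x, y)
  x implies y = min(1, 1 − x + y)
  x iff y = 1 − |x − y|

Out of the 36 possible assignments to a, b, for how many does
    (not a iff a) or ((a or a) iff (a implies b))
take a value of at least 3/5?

20

value 1: 3 assignments (counts)
value 4/5: 15 assignments (counts)
value 3/5: 2 assignments (counts)
value 2/5: 8 assignments
value 1/5: 1 assignment
value 0: 7 assignments
So 20 of the 36 assignments meet the threshold.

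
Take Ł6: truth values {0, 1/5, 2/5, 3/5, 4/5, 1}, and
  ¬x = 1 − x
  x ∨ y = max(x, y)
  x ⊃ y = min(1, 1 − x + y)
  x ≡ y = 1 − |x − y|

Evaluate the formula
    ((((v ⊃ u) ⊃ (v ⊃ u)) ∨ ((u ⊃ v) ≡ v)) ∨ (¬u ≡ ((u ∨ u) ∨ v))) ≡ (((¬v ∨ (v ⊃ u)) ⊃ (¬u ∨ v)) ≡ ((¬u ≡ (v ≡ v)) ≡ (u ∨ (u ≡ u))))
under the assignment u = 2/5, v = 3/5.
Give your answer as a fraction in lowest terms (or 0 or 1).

4/5

v ⊃ u = 3/5 ⊃ 2/5 = 4/5
v ⊃ u = 3/5 ⊃ 2/5 = 4/5
(v ⊃ u) ⊃ (v ⊃ u) = 4/5 ⊃ 4/5 = 1
u ⊃ v = 2/5 ⊃ 3/5 = 1
(u ⊃ v) ≡ v = 1 ≡ 3/5 = 3/5
((v ⊃ u) ⊃ (v ⊃ u)) ∨ ((u ⊃ v) ≡ v) = 1 ∨ 3/5 = 1
¬u = ¬2/5 = 3/5
u ∨ u = 2/5 ∨ 2/5 = 2/5
(u ∨ u) ∨ v = 2/5 ∨ 3/5 = 3/5
¬u ≡ ((u ∨ u) ∨ v) = 3/5 ≡ 3/5 = 1
(((v ⊃ u) ⊃ (v ⊃ u)) ∨ ((u ⊃ v) ≡ v)) ∨ (¬u ≡ ((u ∨ u) ∨ v)) = 1 ∨ 1 = 1
¬v = ¬3/5 = 2/5
v ⊃ u = 3/5 ⊃ 2/5 = 4/5
¬v ∨ (v ⊃ u) = 2/5 ∨ 4/5 = 4/5
¬u = ¬2/5 = 3/5
¬u ∨ v = 3/5 ∨ 3/5 = 3/5
(¬v ∨ (v ⊃ u)) ⊃ (¬u ∨ v) = 4/5 ⊃ 3/5 = 4/5
¬u = ¬2/5 = 3/5
v ≡ v = 3/5 ≡ 3/5 = 1
¬u ≡ (v ≡ v) = 3/5 ≡ 1 = 3/5
u ≡ u = 2/5 ≡ 2/5 = 1
u ∨ (u ≡ u) = 2/5 ∨ 1 = 1
(¬u ≡ (v ≡ v)) ≡ (u ∨ (u ≡ u)) = 3/5 ≡ 1 = 3/5
((¬v ∨ (v ⊃ u)) ⊃ (¬u ∨ v)) ≡ ((¬u ≡ (v ≡ v)) ≡ (u ∨ (u ≡ u))) = 4/5 ≡ 3/5 = 4/5
((((v ⊃ u) ⊃ (v ⊃ u)) ∨ ((u ⊃ v) ≡ v)) ∨ (¬u ≡ ((u ∨ u) ∨ v))) ≡ (((¬v ∨ (v ⊃ u)) ⊃ (¬u ∨ v)) ≡ ((¬u ≡ (v ≡ v)) ≡ (u ∨ (u ≡ u)))) = 1 ≡ 4/5 = 4/5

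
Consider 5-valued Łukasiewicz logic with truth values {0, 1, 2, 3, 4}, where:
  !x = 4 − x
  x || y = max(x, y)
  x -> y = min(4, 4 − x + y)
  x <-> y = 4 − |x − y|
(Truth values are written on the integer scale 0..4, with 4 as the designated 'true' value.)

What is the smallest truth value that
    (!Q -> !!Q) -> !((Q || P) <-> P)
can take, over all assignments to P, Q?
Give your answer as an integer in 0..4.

0

Take P = 2, Q = 2:
!Q = !2 = 2
!Q = !2 = 2
!!Q = !2 = 2
!Q -> !!Q = 2 -> 2 = 4
Q || P = 2 || 2 = 2
(Q || P) <-> P = 2 <-> 2 = 4
!((Q || P) <-> P) = !4 = 0
(!Q -> !!Q) -> !((Q || P) <-> P) = 4 -> 0 = 0
No assignment yields a value below 0, so this is the minimum.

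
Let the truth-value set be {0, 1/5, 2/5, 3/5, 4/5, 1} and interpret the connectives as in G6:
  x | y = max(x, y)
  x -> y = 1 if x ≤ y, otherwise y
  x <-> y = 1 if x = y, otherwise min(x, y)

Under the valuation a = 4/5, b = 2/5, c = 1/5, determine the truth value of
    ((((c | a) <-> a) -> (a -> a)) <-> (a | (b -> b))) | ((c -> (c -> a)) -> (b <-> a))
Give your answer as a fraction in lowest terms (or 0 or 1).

1

c | a = 1/5 | 4/5 = 4/5
(c | a) <-> a = 4/5 <-> 4/5 = 1
a -> a = 4/5 -> 4/5 = 1
((c | a) <-> a) -> (a -> a) = 1 -> 1 = 1
b -> b = 2/5 -> 2/5 = 1
a | (b -> b) = 4/5 | 1 = 1
(((c | a) <-> a) -> (a -> a)) <-> (a | (b -> b)) = 1 <-> 1 = 1
c -> a = 1/5 -> 4/5 = 1
c -> (c -> a) = 1/5 -> 1 = 1
b <-> a = 2/5 <-> 4/5 = 2/5
(c -> (c -> a)) -> (b <-> a) = 1 -> 2/5 = 2/5
((((c | a) <-> a) -> (a -> a)) <-> (a | (b -> b))) | ((c -> (c -> a)) -> (b <-> a)) = 1 | 2/5 = 1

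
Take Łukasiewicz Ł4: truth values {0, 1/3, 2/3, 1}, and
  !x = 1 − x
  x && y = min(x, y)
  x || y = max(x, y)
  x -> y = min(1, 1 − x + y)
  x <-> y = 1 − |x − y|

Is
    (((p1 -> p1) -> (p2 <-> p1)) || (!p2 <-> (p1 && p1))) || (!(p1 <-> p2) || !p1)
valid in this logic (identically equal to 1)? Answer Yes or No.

No

Counterexample: take p1 = 1/3, p2 = 0.
p1 -> p1 = 1/3 -> 1/3 = 1
p2 <-> p1 = 0 <-> 1/3 = 2/3
(p1 -> p1) -> (p2 <-> p1) = 1 -> 2/3 = 2/3
!p2 = !0 = 1
p1 && p1 = 1/3 && 1/3 = 1/3
!p2 <-> (p1 && p1) = 1 <-> 1/3 = 1/3
((p1 -> p1) -> (p2 <-> p1)) || (!p2 <-> (p1 && p1)) = 2/3 || 1/3 = 2/3
p1 <-> p2 = 1/3 <-> 0 = 2/3
!(p1 <-> p2) = !2/3 = 1/3
!p1 = !1/3 = 2/3
!(p1 <-> p2) || !p1 = 1/3 || 2/3 = 2/3
(((p1 -> p1) -> (p2 <-> p1)) || (!p2 <-> (p1 && p1))) || (!(p1 <-> p2) || !p1) = 2/3 || 2/3 = 2/3
This gives 2/3 ≠ 1.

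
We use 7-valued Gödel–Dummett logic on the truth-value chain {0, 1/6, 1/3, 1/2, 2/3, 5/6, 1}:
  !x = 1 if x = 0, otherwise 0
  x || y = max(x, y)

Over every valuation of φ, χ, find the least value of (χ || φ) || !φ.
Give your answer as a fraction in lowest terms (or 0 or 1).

Take φ = 1/6, χ = 0:
χ || φ = 0 || 1/6 = 1/6
!φ = !1/6 = 0
(χ || φ) || !φ = 1/6 || 0 = 1/6
No assignment yields a value below 1/6, so this is the minimum.

1/6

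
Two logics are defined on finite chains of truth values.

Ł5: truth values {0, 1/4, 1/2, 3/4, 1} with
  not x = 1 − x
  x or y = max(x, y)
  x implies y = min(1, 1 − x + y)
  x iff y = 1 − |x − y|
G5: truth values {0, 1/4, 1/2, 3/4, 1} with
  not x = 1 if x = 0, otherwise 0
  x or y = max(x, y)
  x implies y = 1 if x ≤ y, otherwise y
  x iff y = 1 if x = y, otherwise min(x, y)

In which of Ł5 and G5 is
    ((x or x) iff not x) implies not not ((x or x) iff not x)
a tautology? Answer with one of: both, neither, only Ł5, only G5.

In Ł5: every assignment gives 1 — tautology.
In G5: every assignment gives 1 — tautology.

both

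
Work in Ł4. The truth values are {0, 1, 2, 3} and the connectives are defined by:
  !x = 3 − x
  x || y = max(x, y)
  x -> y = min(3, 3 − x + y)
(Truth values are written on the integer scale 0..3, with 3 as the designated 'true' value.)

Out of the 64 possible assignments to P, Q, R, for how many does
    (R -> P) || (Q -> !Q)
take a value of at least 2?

value 3: 52 assignments (counts)
value 2: 9 assignments (counts)
value 1: 2 assignments
value 0: 1 assignment
So 61 of the 64 assignments meet the threshold.

61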